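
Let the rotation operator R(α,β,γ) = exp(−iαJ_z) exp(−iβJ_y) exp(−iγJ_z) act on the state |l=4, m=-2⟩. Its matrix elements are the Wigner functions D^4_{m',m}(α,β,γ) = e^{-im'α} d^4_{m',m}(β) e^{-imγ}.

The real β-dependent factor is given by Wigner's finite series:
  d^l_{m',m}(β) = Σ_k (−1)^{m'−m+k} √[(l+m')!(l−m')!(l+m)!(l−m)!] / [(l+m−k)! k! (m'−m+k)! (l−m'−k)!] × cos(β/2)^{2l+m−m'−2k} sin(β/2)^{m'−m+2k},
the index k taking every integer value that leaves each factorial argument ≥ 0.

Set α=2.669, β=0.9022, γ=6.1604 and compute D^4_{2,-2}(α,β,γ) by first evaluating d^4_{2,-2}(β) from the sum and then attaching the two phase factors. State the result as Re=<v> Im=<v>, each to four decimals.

Re=0.2219 Im=0.1868

First d^4_{2,-2}(β=0.9022), then the phase factors e^{-i(2)α} and e^{-i(-2)γ}:
Half-angle: c=0.899968, s=0.435956. N=√(720·2·2·720)=1440.000000
k∈{0,1,2} keeps every argument non-negative
  k=0: (−1)^4·1440.0000/(96)·0.9000^4·0.4360^4 = +0.355443
  k=1: (−1)^5·1440.0000/(120)·0.9000^2·0.4360^6 = -0.066725
  k=2: (−1)^6·1440.0000/(1440)·0.9000^0·0.4360^8 = +0.001305
d^4_{2,-2}(0.9022) = +0.355443 -0.066725 +0.001305 = +0.290022
Phases: e^{-i·(2)·2.669}=+0.585593+0.810605i, e^{-i·(-2)·6.1604}=+0.969999-0.243110i ⇒ D=+0.221893+0.186752i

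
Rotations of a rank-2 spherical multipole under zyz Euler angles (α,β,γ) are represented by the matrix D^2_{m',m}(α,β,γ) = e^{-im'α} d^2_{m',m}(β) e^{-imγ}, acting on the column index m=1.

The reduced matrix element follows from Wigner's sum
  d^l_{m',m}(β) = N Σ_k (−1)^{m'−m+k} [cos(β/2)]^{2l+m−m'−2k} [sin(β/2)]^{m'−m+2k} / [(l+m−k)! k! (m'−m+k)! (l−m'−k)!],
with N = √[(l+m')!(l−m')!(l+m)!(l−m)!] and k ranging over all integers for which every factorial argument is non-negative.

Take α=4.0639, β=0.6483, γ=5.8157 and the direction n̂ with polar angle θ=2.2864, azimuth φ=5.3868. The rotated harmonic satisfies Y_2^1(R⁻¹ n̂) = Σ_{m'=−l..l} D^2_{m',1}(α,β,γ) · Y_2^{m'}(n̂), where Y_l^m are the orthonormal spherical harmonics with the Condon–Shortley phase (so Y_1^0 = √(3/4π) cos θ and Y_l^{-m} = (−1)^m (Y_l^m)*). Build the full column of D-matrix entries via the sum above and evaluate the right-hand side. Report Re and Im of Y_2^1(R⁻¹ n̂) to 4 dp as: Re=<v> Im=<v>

Need the full column D^2_{m',1} for m'=−2..2 at α=4.0639, β=0.6483, γ=5.8157.
cos(β/2)=0.947922, sin(β/2)=0.318503
d^2_{-2,1}: single k=3 term ⇒ +0.061255;  D = -0.041363+0.045181i
d^2_{-1,1}: k∈[2..3] ⇒ +0.273460 -0.010291 = +0.263169;  D = -0.047375-0.258870i
d^2_{0,1}: k∈[1..2] ⇒ +0.664518 -0.075022 = +0.589496;  D = +0.526246+0.265652i
d^2_{1,1}: k∈[0..1] ⇒ +0.807402 -0.273460 = +0.533942;  D = -0.479661+0.234562i
d^2_{2,1}: single k=0 term ⇒ -0.542577;  D = -0.104424+0.532433i
Y_2^{m'}(θ=2.2864,φ=5.3868) and Σ D·Y over m':
  (-0.0414+0.0452i)·(-0.0484+0.2146i)  (-0.0474-0.2589i)·(-0.2389-0.2988i)  (+0.5262+0.2657i)·(+0.0919+0.0000i)  (-0.4797+0.2346i)·(+0.2389-0.2988i)  (-0.1044+0.5324i)·(-0.0484-0.2146i)
Y_2^1(R⁻¹ n̂) = +0.049461+0.285287i

Re=0.0495 Im=0.2853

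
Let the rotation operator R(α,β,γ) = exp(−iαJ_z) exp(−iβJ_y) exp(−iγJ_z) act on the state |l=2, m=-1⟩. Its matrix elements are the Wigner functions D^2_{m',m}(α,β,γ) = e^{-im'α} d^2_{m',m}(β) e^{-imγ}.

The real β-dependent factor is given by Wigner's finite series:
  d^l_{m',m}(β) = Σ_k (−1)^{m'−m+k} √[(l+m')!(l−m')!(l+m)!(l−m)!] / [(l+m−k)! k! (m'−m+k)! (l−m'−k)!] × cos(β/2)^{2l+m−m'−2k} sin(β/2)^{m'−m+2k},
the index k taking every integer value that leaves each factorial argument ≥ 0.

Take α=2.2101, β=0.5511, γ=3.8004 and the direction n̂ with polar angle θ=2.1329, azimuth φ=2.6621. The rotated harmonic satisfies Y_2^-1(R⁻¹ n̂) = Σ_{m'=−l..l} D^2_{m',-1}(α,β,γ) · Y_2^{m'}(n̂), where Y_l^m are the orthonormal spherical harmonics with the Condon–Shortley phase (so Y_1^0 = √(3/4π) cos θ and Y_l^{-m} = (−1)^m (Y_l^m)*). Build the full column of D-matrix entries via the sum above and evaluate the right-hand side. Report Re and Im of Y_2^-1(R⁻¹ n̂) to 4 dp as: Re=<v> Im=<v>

Need the full column D^2_{m',-1} for m'=−2..2 at α=2.2101, β=0.5511, γ=3.8004.
cos(β/2)=0.962276, sin(β/2)=0.272076
d^2_{-2,-1}: single k=1 term ⇒ +0.484863;  D = -0.173804+0.452641i
d^2_{-1,-1}: k∈[0..1] ⇒ +0.857429 -0.205637 = +0.651792;  D = +0.627709-0.175540i
d^2_{0,-1}: k∈[0..1] ⇒ -0.593834 +0.047473 = -0.546361;  D = +0.432020+0.334468i
d^2_{1,-1}: k∈[0..1] ⇒ +0.205637 -0.005480 = +0.200157;  D = -0.003904+0.200119i
d^2_{2,-1}: single k=0 term ⇒ -0.038762;  D = -0.031552+0.022516i
Y_2^{m'}(θ=2.1329,φ=2.6621) and Σ D·Y over m':
  (-0.1738+0.4526i)·(+0.1588+0.2264i)  (+0.6277-0.1755i)·(+0.3091+0.1607i)  (+0.4320+0.3345i)·(-0.0466+0.0000i)  (-0.0039+0.2001i)·(-0.3091+0.1607i)  (-0.0316+0.0225i)·(+0.1588-0.2264i)
Y_2^-1(R⁻¹ n̂) = +0.041145+0.011816i

Re=0.0411 Im=0.0118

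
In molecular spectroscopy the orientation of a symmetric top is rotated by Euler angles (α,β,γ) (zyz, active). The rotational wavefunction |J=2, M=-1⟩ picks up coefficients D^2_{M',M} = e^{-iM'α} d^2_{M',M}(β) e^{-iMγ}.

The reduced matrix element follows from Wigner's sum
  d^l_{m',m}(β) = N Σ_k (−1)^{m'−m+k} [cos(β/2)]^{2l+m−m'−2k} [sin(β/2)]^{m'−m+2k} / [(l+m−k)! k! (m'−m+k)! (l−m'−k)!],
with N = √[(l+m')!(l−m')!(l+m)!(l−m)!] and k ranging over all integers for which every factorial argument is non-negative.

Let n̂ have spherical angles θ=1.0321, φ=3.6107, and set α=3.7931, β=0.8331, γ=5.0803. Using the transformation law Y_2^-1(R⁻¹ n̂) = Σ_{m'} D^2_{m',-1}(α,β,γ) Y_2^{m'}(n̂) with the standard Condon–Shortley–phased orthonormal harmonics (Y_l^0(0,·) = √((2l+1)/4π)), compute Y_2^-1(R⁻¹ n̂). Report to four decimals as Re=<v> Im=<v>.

Need the full column D^2_{m',-1} for m'=−2..2 at α=3.7931, β=0.8331, γ=5.0803.
cos(β/2)=0.914490, sin(β/2)=0.404608
d^2_{-2,-1}: single k=1 term ⇒ +0.618873;  D = +0.615773+0.061864i
d^2_{-1,-1}: k∈[0..1] ⇒ +0.699385 -0.410722 = +0.288663;  D = -0.245884+0.151219i
d^2_{0,-1}: k∈[0..1] ⇒ -0.757962 +0.148374 = -0.609588;  D = -0.219249+0.568795i
d^2_{1,-1}: k∈[0..1] ⇒ +0.410722 -0.026800 = +0.383922;  D = +0.107425+0.368586i
d^2_{2,-1}: single k=0 term ⇒ -0.121147;  D = +0.097482+0.071929i
Y_2^{m'}(θ=1.0321,φ=3.6107) and Σ D·Y over m':
  (+0.6158+0.0619i)·(+0.1683-0.2295i)  (-0.2459+0.1512i)·(-0.3035+0.1538i)  (-0.2192+0.5688i)·(-0.0664+0.0000i)  (+0.1074+0.3686i)·(+0.3035+0.1538i)  (+0.0975+0.0719i)·(+0.1683+0.2295i)
Y_2^-1(R⁻¹ n̂) = +0.159526-0.089542i

Re=0.1595 Im=-0.0895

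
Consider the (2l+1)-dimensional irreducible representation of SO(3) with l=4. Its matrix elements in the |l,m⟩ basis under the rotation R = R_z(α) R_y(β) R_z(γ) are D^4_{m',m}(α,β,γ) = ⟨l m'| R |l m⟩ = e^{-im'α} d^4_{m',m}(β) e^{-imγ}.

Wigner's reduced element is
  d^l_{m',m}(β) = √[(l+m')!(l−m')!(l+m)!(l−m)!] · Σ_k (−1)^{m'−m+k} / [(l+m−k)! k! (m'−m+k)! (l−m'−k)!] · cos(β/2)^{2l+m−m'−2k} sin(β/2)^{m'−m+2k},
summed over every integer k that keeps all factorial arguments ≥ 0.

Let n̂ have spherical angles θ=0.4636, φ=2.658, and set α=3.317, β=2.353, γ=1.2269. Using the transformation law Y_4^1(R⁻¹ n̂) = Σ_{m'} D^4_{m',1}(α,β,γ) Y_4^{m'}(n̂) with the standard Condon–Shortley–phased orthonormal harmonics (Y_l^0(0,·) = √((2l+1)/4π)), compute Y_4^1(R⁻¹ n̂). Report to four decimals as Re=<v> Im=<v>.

Need the full column D^4_{m',1} for m'=−4..4 at α=3.317, β=2.353, γ=1.2269.
cos(β/2)=0.384159, sin(β/2)=0.923267
d^4_{-4,1}: single k=5 term ⇒ +0.284618;  D = +0.246248-0.142721i
d^4_{-3,1}: k∈[4..5] ⇒ +0.209349 -0.725530 = -0.516181;  D = +0.394572-0.332801i
d^4_{-2,1}: k∈[3..5] ⇒ +0.093121 -0.806817 +0.932048 = +0.218353;  D = +0.139782-0.167747i
d^4_{-1,1}: k∈[2..5] ⇒ +0.027398 -0.474759 +1.371124 -0.527982 = +0.395781;  D = -0.196416+0.343603i
d^4_{0,1}: k∈[1..4] ⇒ +0.005098 -0.176686 +1.020551 -0.982465 = -0.133501;  D = -0.045011+0.125685i
d^4_{1,1}: k∈[0..3] ⇒ +0.000474 -0.041097 +0.474759 -0.914082 = -0.479946;  D = +0.080484-0.473150i
d^4_{2,1}: k∈[0..2] ⇒ -0.004837 +0.139682 -0.537878 = -0.403032;  D = +0.002788+0.403022i
d^4_{3,1}: k∈[0..1] ⇒ +0.021746 -0.209349 = -0.187602;  D = -0.034016-0.184493i
d^4_{4,1}: single k=0 term ⇒ -0.049275;  D = +0.017254+0.046156i
Y_4^{m'}(θ=0.4636,φ=2.658) and Σ D·Y over m':
  (+0.2462-0.1427i)·(-0.0063+0.0165i)  (+0.3946-0.3328i)·(-0.0120-0.0994i)  (+0.1398-0.1677i)·(+0.1747+0.2533i)  (-0.1964+0.3436i)·(-0.4356-0.2288i)  (-0.0450+0.1257i)·(+0.1482+0.0000i)  (+0.0805-0.4731i)·(+0.4356-0.2288i)  (+0.0028+0.4030i)·(+0.1747-0.2533i)  (-0.0340-0.1845i)·(+0.0120-0.0994i)  (+0.0173+0.0462i)·(-0.0063-0.0165i)
Y_4^1(R⁻¹ n̂) = +0.198731-0.264494i

Re=0.1987 Im=-0.2645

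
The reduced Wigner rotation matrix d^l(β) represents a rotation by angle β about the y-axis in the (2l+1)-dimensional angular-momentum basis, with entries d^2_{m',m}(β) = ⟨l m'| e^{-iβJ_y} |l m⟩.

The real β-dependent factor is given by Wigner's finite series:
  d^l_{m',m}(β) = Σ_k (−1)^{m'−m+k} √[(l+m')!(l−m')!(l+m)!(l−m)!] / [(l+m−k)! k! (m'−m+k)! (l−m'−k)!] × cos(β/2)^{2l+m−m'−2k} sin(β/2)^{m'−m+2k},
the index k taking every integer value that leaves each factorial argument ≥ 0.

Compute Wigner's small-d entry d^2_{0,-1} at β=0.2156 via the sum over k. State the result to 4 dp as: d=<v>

d=-0.2559

d^2_{0,-1}(β=0.2156) via Wigner's sum:
Half-angle: c=0.994195, s=0.107591. N=√(2·2·1·6)=4.898979
Admissible k: 0..1 (factorial args all ≥0)
  k=0: (−1)^1·4.8990/(2)·0.9942^3·0.1076^1 = -0.258981
  k=1: (−1)^2·4.8990/(2)·0.9942^1·0.1076^3 = +0.003033
d^2_{0,-1}(0.2156) = -0.258981 +0.003033 = -0.255948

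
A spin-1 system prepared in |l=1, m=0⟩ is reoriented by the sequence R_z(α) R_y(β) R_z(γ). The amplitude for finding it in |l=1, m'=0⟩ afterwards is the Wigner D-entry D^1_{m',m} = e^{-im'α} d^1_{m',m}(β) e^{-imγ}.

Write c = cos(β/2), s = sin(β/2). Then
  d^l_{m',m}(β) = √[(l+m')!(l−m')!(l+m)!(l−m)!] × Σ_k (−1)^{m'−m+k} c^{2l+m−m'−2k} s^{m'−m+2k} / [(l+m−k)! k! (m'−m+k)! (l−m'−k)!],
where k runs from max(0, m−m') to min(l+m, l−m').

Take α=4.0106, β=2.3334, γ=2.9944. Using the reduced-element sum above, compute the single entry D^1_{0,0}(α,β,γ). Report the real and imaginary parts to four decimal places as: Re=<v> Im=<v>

First d^1_{0,0}(β=2.3334), then the phase factors e^{-i(0)α} and e^{-i(0)γ}:
Half-angle: c=0.393188, s=0.919458. N=√(1·1·1·1)=1.000000
The bounds max(0,m−m')=0 and min(l+m,l−m')=1 give 2 terms
  k=0: (−1)^0·1.0000/(1)·0.3932^2·0.9195^0 = +0.154597
  k=1: (−1)^1·1.0000/(1)·0.3932^0·0.9195^2 = -0.845403
d^1_{0,0}(2.3334) = +0.154597 -0.845403 = -0.690806
D = (+1.000000+0.000000i)·(-0.690806)·(+1.000000+0.000000i) = -0.690806+0.000000i

Re=-0.6908 Im=0.0000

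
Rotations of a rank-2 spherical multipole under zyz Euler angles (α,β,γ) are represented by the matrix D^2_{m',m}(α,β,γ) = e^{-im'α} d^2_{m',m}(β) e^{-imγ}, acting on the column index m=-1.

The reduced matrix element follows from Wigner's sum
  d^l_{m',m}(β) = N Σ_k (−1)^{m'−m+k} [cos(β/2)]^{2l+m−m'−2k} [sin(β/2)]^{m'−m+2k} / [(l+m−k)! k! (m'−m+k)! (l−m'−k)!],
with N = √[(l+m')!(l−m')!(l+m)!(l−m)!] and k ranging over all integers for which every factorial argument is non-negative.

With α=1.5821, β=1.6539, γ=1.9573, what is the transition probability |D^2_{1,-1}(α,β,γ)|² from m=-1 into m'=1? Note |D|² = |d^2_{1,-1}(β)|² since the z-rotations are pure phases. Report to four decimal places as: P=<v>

P=0.2039

D^2_{1,-1}(1.5821,1.6539,1.9573) = e^{-i·1·1.5821}·d^2_{1,-1}(1.6539)·e^{-i·-1·1.9573}. Compute d first:
c=cos(1.6539/2)=0.677123, s=sin(1.6539/2)=0.735870; N=√[6·1·1·6]=6.000000
k∈{0,1} keeps every argument non-negative
  k=0: (−1)^2·6.0000/(2)·0.6771^2·0.7359^2 = +0.744832
  k=1: (−1)^3·6.0000/(6)·0.6771^0·0.7359^4 = -0.293227
d^2_{1,-1}(1.6539) = +0.744832 -0.293227 = +0.451606
|D^2_{1,-1}|² = |d^2_{1,-1}(β)|² = (+0.451606)² = 0.203948 (the z-rotation phases have unit modulus)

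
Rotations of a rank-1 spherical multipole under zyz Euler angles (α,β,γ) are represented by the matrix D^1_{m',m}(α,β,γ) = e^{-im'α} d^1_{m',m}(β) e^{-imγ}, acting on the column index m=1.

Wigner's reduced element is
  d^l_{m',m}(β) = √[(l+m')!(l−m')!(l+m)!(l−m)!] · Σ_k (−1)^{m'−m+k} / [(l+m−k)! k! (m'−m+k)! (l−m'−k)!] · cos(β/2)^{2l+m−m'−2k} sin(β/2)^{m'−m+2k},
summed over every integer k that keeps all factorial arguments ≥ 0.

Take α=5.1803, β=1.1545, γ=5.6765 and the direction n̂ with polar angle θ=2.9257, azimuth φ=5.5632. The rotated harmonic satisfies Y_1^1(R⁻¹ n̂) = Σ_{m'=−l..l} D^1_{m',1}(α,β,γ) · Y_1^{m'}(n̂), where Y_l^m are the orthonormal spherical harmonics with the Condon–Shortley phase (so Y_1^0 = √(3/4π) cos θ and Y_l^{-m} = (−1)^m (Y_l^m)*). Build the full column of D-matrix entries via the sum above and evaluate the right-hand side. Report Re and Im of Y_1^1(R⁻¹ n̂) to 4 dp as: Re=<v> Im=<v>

Need the full column D^1_{m',1} for m'=−1..1 at α=5.1803, β=1.1545, γ=5.6765.
cos(β/2)=0.837967, sin(β/2)=0.545722
d^1_{-1,1}: single k=2 term ⇒ +0.297812;  D = +0.261895-0.141785i
d^1_{0,1}: single k=1 term ⇒ +0.646715;  D = +0.531304+0.368723i
d^1_{1,1}: single k=0 term ⇒ +0.702188;  D = -0.097133+0.695437i
Y_1^{m'}(θ=2.9257,φ=5.5632) and Σ D·Y over m':
  (+0.2619-0.1418i)·(+0.0556+0.0488i)  (+0.5313+0.3687i)·(-0.4773+0.0000i)  (-0.0971+0.6954i)·(-0.0556+0.0488i)
Y_1^1(R⁻¹ n̂) = -0.260611-0.214522i

Re=-0.2606 Im=-0.2145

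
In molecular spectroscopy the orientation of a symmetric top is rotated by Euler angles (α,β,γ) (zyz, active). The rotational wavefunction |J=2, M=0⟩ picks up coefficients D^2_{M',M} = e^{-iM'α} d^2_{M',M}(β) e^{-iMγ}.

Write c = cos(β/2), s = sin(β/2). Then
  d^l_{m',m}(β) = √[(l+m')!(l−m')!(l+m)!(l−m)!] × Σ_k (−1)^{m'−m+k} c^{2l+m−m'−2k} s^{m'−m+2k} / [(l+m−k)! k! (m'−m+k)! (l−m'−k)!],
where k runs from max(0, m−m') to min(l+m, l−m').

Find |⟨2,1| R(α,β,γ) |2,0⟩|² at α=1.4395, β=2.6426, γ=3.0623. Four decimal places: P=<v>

D^2_{1,0}(1.4395,2.6426,3.0623) = e^{-i·1·1.4395}·d^2_{1,0}(2.6426)·e^{-i·0·3.0623}. Compute d first:
c=cos(2.6426/2)=0.246916, s=sin(2.6426/2)=0.969037; N=√[6·1·2·2]=4.898979
k: max(0,(0)−(1))=0 … min(2+(0),2−(1))=1
  k=0: (−1)^1·4.8990/(2)·0.2469^3·0.9690^1 = -0.035732
  k=1: (−1)^2·4.8990/(2)·0.2469^1·0.9690^3 = +0.550358
d^2_{1,0}(2.6426) = -0.035732 +0.550358 = +0.514626
|D^2_{1,0}|² = |d^2_{1,0}(β)|² = (+0.514626)² = 0.264840 (the z-rotation phases have unit modulus)

P=0.2648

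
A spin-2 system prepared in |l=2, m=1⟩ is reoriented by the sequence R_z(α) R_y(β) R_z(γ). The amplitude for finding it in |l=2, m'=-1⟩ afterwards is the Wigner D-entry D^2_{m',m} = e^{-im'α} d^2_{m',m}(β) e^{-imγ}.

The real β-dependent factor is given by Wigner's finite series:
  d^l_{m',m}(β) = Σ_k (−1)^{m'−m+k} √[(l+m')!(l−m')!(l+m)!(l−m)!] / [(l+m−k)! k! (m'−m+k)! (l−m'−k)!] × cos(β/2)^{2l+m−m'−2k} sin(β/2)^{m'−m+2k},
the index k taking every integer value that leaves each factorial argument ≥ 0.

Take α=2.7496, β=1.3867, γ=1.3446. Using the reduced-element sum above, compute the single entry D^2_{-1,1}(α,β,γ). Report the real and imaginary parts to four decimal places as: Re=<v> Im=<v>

Split into d^2_{-1,1}(β=1.3867) × two z-phases.
Half-angle: c=0.769109, s=0.639117. N=√(1·6·6·1)=6.000000
The bounds max(0,m−m')=2 and min(l+m,l−m')=3 give 2 terms
  k=2: (−1)^0·6.0000/(2)·0.7691^2·0.6391^2 = +0.724867
  k=3: (−1)^1·6.0000/(6)·0.7691^0·0.6391^4 = -0.166848
d^2_{-1,1}(1.3867) = +0.724867 -0.166848 = +0.558019
Attach z-rotation phases: D = e^{-i(-1)(2.7496)}·(+0.558019)·e^{-i(1)(1.3446)} = +0.092094+0.550367i

Re=0.0921 Im=0.5504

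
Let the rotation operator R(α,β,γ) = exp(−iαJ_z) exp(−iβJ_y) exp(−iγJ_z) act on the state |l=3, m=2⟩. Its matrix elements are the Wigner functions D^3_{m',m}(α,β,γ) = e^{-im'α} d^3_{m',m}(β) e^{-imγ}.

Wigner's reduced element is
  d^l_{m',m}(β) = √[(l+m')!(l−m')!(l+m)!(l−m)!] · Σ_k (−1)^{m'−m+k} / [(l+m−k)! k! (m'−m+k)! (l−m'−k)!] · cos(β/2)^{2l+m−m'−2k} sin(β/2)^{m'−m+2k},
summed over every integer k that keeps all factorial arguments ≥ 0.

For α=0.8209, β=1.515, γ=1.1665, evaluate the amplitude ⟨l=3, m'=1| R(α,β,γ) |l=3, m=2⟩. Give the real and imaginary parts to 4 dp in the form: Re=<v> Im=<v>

Split into d^3_{1,2}(β=1.515) × two z-phases.
Half-angle: c=0.726556, s=0.687107. N=√(24·2·120·1)=75.894664
k∈{1,2} keeps every argument non-negative
  k=1: (−1)^0·75.8947/(24)·0.7266^5·0.6871^1 = +0.439916
  k=2: (−1)^1·75.8947/(12)·0.7266^3·0.6871^3 = -0.786884
d^3_{1,2}(1.515) = +0.439916 -0.786884 = -0.346968
Attach z-rotation phases: D = e^{-i(1)(0.8209)}·(-0.346968)·e^{-i(2)(1.1665)} = +0.346942-0.004270i

Re=0.3469 Im=-0.0043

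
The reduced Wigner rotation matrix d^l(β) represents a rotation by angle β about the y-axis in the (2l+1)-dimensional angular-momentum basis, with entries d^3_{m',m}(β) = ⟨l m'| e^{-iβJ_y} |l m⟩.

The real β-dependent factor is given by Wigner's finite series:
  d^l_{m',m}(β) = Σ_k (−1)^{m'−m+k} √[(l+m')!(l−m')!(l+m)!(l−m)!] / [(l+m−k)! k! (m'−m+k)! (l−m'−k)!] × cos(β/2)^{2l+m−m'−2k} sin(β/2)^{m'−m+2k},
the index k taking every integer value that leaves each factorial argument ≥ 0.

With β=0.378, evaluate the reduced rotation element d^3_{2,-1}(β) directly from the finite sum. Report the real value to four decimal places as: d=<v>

d^3_{2,-1}(β=0.378) via Wigner's sum:
c=cos(0.378/2)=0.982193, s=sin(0.378/2)=0.187877; N=√[120·1·2·24]=75.894664
k: max(0,(-1)−(2))=0 … min(3+(-1),3−(2))=1
  k=0: (−1)^3·75.8947/(12)·0.9822^3·0.1879^3 = -0.039741
  k=1: (−1)^4·75.8947/(24)·0.9822^1·0.1879^5 = +0.000727
d^3_{2,-1}(0.378) = -0.039741 +0.000727 = -0.039014

d=-0.0390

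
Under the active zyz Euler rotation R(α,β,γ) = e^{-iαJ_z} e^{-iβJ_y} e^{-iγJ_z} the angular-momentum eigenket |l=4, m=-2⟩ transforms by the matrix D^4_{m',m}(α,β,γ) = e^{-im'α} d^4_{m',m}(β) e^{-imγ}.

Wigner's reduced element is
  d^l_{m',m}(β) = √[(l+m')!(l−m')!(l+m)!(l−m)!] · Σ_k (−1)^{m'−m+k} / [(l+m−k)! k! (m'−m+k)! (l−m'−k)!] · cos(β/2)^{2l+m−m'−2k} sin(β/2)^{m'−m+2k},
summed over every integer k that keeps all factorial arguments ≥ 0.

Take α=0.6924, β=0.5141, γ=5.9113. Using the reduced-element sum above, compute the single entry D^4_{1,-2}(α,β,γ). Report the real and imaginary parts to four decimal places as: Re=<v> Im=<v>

First d^4_{1,-2}(β=0.5141), then the phase factors e^{-i(1)α} and e^{-i(-2)γ}:
With c≡cos(β/2)=0.967144 and s≡sin(β/2)=0.254229, N=[120·6·2·720]^{1/2}=1018.233765
k: max(0,(-2)−(1))=0 … min(4+(-2),4−(1))=2
  k=0: (−1)^3·1018.2338/(72)·0.9671^5·0.2542^3 = -0.196627
  k=1: (−1)^4·1018.2338/(48)·0.9671^3·0.2542^5 = +0.020380
  k=2: (−1)^5·1018.2338/(240)·0.9671^1·0.2542^7 = -0.000282
d^4_{1,-2}(0.5141) = -0.196627 +0.020380 -0.000282 = -0.176529
Attach z-rotation phases: D = e^{-i(1)(0.6924)}·(-0.176529)·e^{-i(-2)(5.9113)} = -0.023694+0.174932i

Re=-0.0237 Im=0.1749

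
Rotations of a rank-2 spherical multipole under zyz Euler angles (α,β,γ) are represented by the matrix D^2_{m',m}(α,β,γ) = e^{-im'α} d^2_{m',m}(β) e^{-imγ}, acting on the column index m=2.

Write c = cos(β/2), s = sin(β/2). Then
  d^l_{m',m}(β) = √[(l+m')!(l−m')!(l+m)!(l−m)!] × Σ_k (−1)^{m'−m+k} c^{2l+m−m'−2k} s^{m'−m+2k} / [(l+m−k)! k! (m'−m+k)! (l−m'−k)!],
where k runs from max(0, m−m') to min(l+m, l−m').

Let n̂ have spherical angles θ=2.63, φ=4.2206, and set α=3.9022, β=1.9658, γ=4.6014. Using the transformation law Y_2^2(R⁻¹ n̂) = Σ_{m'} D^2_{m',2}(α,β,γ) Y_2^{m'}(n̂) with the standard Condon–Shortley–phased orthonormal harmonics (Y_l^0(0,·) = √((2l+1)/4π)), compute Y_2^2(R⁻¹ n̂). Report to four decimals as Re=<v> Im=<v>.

Need the full column D^2_{m',2} for m'=−2..2 at α=3.9022, β=1.9658, γ=4.6014.
cos(β/2)=0.554612, sin(β/2)=0.832109
d^2_{-2,2}: single k=4 term ⇒ +0.479426;  D = +0.082242-0.472319i
d^2_{-1,2}: single k=3 term ⇒ +0.639087;  D = +0.354613+0.531679i
d^2_{0,2}: single k=2 term ⇒ +0.521692;  D = -0.508892-0.114856i
d^2_{1,2}: single k=1 term ⇒ +0.283908;  D = +0.243710-0.145633i
d^2_{2,2}: single k=0 term ⇒ +0.094614;  D = -0.025379+0.091147i
Y_2^{m'}(θ=2.63,φ=4.2206) and Σ D·Y over m':
  (+0.0822-0.4723i)·(-0.0513-0.0771i)  (+0.3546+0.5317i)·(+0.1557-0.2907i)  (-0.5089-0.1149i)·(+0.4040+0.0000i)  (+0.2437-0.1456i)·(-0.1557-0.2907i)  (-0.0254+0.0911i)·(-0.0513+0.0771i)
Y_2^2(R⁻¹ n̂) = -0.122444-0.103605i

Re=-0.1224 Im=-0.1036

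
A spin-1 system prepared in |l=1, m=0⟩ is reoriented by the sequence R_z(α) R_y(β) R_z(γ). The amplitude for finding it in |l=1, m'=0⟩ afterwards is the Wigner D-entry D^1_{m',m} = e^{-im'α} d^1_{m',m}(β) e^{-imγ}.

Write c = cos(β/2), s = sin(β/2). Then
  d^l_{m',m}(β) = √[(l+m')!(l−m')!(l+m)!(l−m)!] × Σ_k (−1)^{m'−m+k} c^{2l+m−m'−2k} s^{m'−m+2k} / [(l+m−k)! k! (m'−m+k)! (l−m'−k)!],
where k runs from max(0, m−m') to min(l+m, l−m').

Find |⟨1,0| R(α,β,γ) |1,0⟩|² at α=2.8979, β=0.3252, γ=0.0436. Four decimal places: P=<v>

Split into d^1_{0,0}(β=0.3252) × two z-phases.
With c≡cos(β/2)=0.986810 and s≡sin(β/2)=0.161884, N=[1·1·1·1]^{1/2}=1.000000
Admissible k: 0..1 (factorial args all ≥0)
  k=0: (−1)^0·1.0000/(1)·0.9868^2·0.1619^0 = +0.973793
  k=1: (−1)^1·1.0000/(1)·0.9868^0·0.1619^2 = -0.026207
d^1_{0,0}(0.3252) = +0.973793 -0.026207 = +0.947587
|D^1_{0,0}|² = |d^1_{0,0}(β)|² = (+0.947587)² = 0.897921 (the z-rotation phases have unit modulus)

P=0.8979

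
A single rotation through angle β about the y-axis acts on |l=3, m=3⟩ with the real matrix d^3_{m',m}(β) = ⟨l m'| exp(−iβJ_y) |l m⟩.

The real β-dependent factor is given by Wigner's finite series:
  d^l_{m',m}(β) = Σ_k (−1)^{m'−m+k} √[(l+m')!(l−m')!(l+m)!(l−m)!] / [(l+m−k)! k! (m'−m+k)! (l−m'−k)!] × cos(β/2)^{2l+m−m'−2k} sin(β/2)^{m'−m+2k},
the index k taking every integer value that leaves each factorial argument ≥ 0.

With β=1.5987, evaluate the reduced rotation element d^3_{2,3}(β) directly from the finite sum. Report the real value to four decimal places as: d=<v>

d^3_{2,3}(β=1.5987) via Wigner's sum:
With c≡cos(β/2)=0.697173 and s≡sin(β/2)=0.716903, N=[120·1·720·1]^{1/2}=293.938769
k∈{1} keeps every argument non-negative
  k=1: (−1)^0·293.9388/(120)·0.6972^5·0.7169^1 = +0.289227
d^3_{2,3}(1.5987) = +0.289227

d=0.2892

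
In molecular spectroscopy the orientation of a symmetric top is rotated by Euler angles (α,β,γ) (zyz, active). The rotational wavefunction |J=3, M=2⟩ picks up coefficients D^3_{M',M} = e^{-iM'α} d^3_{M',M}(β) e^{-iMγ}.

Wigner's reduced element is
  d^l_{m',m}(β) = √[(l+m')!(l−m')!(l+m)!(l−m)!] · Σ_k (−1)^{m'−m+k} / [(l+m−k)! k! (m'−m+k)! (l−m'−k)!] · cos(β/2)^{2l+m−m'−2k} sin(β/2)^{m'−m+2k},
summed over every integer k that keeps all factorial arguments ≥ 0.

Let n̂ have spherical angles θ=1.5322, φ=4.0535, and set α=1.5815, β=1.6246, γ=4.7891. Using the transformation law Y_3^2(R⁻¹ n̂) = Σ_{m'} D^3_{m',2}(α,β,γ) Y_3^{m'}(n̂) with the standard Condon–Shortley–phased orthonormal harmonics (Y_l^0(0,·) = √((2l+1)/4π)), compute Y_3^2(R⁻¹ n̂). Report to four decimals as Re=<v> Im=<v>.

Need the full column D^3_{m',2} for m'=−3..3 at α=1.5815, β=1.6246, γ=4.7891.
cos(β/2)=0.687831, sin(β/2)=0.725871
d^3_{-3,2}: single k=5 term ⇒ +0.339512;  D = +0.041086+0.337017i
d^3_{-2,2}: k∈[4..5] ⇒ +0.656706 -0.146271 = +0.510436;  D = +0.505994-0.067189i
d^3_{-1,2}: k∈[3..4] ⇒ +0.787142 -0.438308 = +0.348835;  D = -0.049616-0.345288i
d^3_{0,2}: k∈[2..3] ⇒ +0.645961 -0.719386 = -0.073425;  D = +0.072563-0.011221i
d^3_{1,2}: k∈[1..2] ⇒ +0.353401 -0.787142 = -0.433742;  D = -0.070869-0.427913i
d^3_{2,2}: k∈[0..1] ⇒ +0.105898 -0.589679 = -0.483780;  D = -0.476406+0.084149i
d^3_{3,2}: single k=0 term ⇒ -0.273743;  D = +0.050498+0.269045i
Y_3^{m'}(θ=1.5322,φ=4.0535) and Σ D·Y over m':
  (+0.0411+0.3370i)·(+0.3825+0.1644i)  (+0.5060-0.0672i)·(-0.0099-0.0381i)  (-0.0496-0.3453i)·(+0.1962-0.2534i)  (+0.0726-0.0112i)·(-0.0431+0.0000i)  (-0.0709-0.4279i)·(-0.1962-0.2534i)  (-0.4764+0.0841i)·(-0.0099+0.0381i)  (+0.0505+0.2690i)·(-0.3825+0.1644i)
Y_3^2(R⁻¹ n̂) = -0.304188+0.050665i

Re=-0.3042 Im=0.0507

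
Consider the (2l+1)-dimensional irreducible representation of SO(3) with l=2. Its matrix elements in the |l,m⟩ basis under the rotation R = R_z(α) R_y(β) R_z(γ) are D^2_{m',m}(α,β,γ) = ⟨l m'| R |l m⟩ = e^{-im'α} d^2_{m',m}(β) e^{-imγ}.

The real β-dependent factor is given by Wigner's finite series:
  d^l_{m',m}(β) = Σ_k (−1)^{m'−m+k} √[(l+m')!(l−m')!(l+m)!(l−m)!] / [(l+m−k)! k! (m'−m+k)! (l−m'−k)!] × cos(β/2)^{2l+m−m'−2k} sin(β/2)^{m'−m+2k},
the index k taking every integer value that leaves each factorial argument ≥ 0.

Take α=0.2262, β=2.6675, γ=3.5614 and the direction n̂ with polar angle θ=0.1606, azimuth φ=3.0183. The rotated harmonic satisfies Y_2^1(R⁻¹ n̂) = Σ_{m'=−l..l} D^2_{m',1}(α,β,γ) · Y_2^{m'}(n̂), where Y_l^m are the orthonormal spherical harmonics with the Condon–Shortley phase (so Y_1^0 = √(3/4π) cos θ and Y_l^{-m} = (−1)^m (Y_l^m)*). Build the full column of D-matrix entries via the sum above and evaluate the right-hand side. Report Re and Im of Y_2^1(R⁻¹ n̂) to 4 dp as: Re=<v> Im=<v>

Need the full column D^2_{m',1} for m'=−2..2 at α=0.2262, β=2.6675, γ=3.5614.
cos(β/2)=0.234833, sin(β/2)=0.972036
d^2_{-2,1}: single k=3 term ⇒ +0.431355;  D = -0.431126-0.014057i
d^2_{-1,1}: k∈[2..3] ⇒ +0.156316 -0.892748 = -0.736433;  D = +0.722674-0.141690i
d^2_{0,1}: k∈[1..2] ⇒ +0.030834 -0.528300 = -0.497466;  D = +0.454270-0.202759i
d^2_{1,1}: k∈[0..1] ⇒ +0.003041 -0.156316 = -0.153275;  D = +0.122389-0.092272i
d^2_{2,1}: single k=0 term ⇒ -0.025176;  D = +0.016192-0.019279i
Y_2^{m'}(θ=0.1606,φ=3.0183) and Σ D·Y over m':
  (-0.4311-0.0141i)·(+0.0096+0.0024i)  (+0.7227-0.1417i)·(-0.1210-0.0150i)  (+0.4543-0.2028i)·(+0.6066+0.0000i)  (+0.1224-0.0923i)·(+0.1210-0.0150i)  (+0.0162-0.0193i)·(+0.0096-0.0024i)
Y_2^1(R⁻¹ n̂) = +0.195410-0.131082i

Re=0.1954 Im=-0.1311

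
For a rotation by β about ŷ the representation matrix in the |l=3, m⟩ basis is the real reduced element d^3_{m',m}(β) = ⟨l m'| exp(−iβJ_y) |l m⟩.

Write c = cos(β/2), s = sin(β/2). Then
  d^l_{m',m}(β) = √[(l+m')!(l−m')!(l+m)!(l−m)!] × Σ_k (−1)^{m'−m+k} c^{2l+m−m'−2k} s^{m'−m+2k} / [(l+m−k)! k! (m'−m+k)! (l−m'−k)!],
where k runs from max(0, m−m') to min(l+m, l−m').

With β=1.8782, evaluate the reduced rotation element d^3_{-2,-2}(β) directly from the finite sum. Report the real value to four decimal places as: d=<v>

d^3_{-2,-2}(β=1.8782) via Wigner's sum:
Half-angle: c=0.590515, s=0.807027. N=√(1·120·1·120)=120.000000
k∈{0,1} keeps every argument non-negative
  k=0: (−1)^0·120.0000/(120)·0.5905^6·0.8070^0 = +0.042402
  k=1: (−1)^1·120.0000/(24)·0.5905^4·0.8070^2 = -0.395976
d^3_{-2,-2}(1.8782) = +0.042402 -0.395976 = -0.353574

d=-0.3536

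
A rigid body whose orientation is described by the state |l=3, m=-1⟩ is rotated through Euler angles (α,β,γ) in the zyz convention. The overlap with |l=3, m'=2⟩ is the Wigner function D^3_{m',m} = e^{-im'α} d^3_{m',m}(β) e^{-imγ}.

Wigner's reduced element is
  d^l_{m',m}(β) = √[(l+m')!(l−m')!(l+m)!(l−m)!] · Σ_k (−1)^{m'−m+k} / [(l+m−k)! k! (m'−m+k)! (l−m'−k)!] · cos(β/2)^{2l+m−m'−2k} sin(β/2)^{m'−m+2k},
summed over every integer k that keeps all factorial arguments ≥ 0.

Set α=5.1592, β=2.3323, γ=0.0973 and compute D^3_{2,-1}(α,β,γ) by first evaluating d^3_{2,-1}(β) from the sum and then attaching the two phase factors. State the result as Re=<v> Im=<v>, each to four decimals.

First d^3_{2,-1}(β=2.3323), then the phase factors e^{-i(2)α} and e^{-i(-1)γ}:
Half-angle: c=0.393694, s=0.919242. N=√(120·1·2·24)=75.894664
Admissible k: 0..1 (factorial args all ≥0)
  k=0: (−1)^3·75.8947/(12)·0.3937^3·0.9192^3 = -0.299774
  k=1: (−1)^4·75.8947/(24)·0.3937^1·0.9192^5 = +0.817160
d^3_{2,-1}(2.3323) = -0.299774 +0.817160 = +0.517385
D = (-0.626593+0.779346i)·(+0.517385)·(+0.995270+0.097147i) = -0.361829+0.369821i

Re=-0.3618 Im=0.3698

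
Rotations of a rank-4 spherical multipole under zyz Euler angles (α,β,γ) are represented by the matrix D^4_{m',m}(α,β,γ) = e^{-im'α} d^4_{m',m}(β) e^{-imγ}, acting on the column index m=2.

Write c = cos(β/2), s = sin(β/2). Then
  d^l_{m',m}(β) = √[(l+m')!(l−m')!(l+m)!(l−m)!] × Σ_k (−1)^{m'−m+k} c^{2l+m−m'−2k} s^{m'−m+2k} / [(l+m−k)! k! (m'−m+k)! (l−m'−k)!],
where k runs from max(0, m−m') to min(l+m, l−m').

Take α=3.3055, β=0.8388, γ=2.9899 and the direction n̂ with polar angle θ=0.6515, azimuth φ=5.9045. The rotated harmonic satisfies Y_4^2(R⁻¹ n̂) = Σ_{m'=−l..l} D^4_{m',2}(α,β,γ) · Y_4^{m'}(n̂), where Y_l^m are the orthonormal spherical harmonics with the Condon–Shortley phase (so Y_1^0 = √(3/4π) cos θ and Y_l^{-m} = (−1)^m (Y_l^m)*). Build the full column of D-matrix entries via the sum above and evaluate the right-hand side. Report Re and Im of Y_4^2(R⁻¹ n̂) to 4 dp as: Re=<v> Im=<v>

Need the full column D^4_{m',2} for m'=−4..4 at α=3.3055, β=0.8388, γ=2.9899.
cos(β/2)=0.913333, sin(β/2)=0.407213
d^4_{-4,2}: single k=6 term ⇒ +0.020126;  D = +0.011559+0.016476i
d^4_{-3,2}: k∈[5..6] ⇒ +0.095759 -0.006345 = +0.089414;  D = -0.062608-0.063836i
d^4_{-2,2}: k∈[4..6] ⇒ +0.287007 -0.045642 +0.000756 = +0.242121;  D = +0.195469+0.142879i
d^4_{-1,2}: k∈[3..5] ⇒ +0.606911 -0.180967 +0.007195 = +0.433139;  D = -0.386702-0.195116i
d^4_{0,2}: k∈[2..4] ⇒ +0.913145 -0.484052 +0.036083 = +0.465176;  D = +0.443932+0.138973i
d^4_{1,2}: k∈[1..3] ⇒ +0.915931 -0.910367 +0.120645 = +0.126209;  D = -0.124984-0.017546i
d^4_{2,2}: k∈[0..2] ⇒ +0.484211 -1.155047 +0.287007 = -0.383828;  D = -0.383714+0.009376i
d^4_{3,2}: k∈[0..1] ⇒ -0.807775 +0.481721 = -0.326055;  D = +0.320289-0.061046i
d^4_{4,2}: single k=0 term ⇒ +0.509328;  D = +0.478056-0.175721i
Y_4^{m'}(θ=0.6515,φ=5.9045) and Σ D·Y over m':
  (+0.0116+0.0165i)·(+0.0034+0.0597i)  (-0.0626-0.0638i)·(+0.0935+0.2013i)  (+0.1955+0.1429i)·(+0.3062+0.2895i)  (-0.3867-0.1951i)·(+0.3023+0.1203i)  (+0.4439+0.1390i)·(-0.2090+0.0000i)  (-0.1250-0.0175i)·(-0.3023+0.1203i)  (-0.3837+0.0094i)·(+0.3062-0.2895i)  (+0.3203-0.0610i)·(-0.0935+0.2013i)  (+0.4781-0.1757i)·(+0.0034-0.0597i)
Y_4^2(R⁻¹ n̂) = -0.263111+0.093253i

Re=-0.2631 Im=0.0933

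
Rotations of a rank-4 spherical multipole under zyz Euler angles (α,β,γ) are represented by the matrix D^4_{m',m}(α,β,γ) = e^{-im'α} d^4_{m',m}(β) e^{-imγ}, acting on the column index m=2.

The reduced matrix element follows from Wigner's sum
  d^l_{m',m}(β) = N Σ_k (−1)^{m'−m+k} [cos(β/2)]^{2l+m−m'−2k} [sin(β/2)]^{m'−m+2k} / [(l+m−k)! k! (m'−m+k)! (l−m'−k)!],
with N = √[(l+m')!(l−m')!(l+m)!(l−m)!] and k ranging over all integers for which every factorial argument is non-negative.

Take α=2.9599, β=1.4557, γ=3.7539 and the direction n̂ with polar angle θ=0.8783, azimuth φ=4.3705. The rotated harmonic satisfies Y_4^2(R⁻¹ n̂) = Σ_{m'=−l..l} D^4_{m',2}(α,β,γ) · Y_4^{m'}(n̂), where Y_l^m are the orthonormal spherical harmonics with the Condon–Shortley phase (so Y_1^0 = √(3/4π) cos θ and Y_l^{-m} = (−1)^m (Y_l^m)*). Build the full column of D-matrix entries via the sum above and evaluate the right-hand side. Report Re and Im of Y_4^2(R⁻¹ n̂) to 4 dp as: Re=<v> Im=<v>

Need the full column D^4_{m',2} for m'=−4..4 at α=2.9599, β=1.4557, γ=3.7539.
cos(β/2)=0.746606, sin(β/2)=0.665266
d^4_{-4,2}: single k=6 term ⇒ +0.255702;  D = -0.094985-0.237406i
d^4_{-3,2}: k∈[5..6] ⇒ +0.608747 -0.161110 = +0.447637;  D = +0.088448+0.438812i
d^4_{-2,2}: k∈[4..6] ⇒ +0.912934 -0.579878 +0.038367 = +0.371424;  D = -0.006390-0.371369i
d^4_{-1,2}: k∈[3..5] ⇒ +0.965961 -1.150424 +0.182682 = -0.001781;  D = +0.000292-0.001757i
d^4_{0,2}: k∈[2..4] ⇒ +0.727214 -1.539707 +0.458434 = -0.354059;  D = -0.120135+0.333055i
d^4_{1,2}: k∈[1..3] ⇒ +0.364984 -1.448942 +0.766949 = -0.317008;  D = +0.159676-0.273857i
d^4_{2,2}: k∈[0..2] ⇒ +0.096546 -0.919861 +0.912934 = +0.089619;  D = +0.058387-0.067989i
d^4_{3,2}: k∈[0..1] ⇒ -0.321886 +0.766708 = +0.444822;  D = -0.346011+0.279541i
d^4_{4,2}: single k=0 term ⇒ +0.405621;  D = +0.356384-0.193697i
Y_4^{m'}(θ=0.8783,φ=4.3705) and Σ D·Y over m':
  (-0.0950-0.2374i)·(+0.0313+0.1521i)  (+0.0884+0.4388i)·(+0.3115-0.1889i)  (-0.0064-0.3714i)·(-0.2847-0.2320i)  (+0.0003-0.0018i)·(+0.0114-0.0321i)  (-0.1201+0.3331i)·(-0.3611+0.0000i)  (+0.1597-0.2739i)·(-0.0114-0.0321i)  (+0.0584-0.0680i)·(-0.2847+0.2320i)  (-0.3460+0.2795i)·(-0.3115-0.1889i)  (+0.3564-0.1937i)·(+0.0313-0.1521i)
Y_4^2(R⁻¹ n̂) = +0.233418+0.033954i

Re=0.2334 Im=0.0340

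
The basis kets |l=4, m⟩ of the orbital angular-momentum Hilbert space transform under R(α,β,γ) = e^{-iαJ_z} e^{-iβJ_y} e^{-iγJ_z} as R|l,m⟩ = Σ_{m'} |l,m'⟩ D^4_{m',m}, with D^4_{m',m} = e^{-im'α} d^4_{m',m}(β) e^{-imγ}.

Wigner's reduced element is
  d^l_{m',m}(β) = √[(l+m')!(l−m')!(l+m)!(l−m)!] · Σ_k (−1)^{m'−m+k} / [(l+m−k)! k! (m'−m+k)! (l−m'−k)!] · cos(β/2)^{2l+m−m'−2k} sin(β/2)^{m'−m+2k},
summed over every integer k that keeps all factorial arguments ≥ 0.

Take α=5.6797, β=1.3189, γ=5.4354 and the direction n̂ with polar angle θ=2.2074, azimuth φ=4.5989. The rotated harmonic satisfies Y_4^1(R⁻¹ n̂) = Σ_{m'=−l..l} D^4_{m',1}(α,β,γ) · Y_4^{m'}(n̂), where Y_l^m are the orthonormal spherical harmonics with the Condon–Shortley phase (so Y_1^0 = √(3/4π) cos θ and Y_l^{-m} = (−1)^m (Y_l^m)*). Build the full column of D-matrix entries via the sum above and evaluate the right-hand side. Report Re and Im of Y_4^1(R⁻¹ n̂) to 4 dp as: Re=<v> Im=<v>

Need the full column D^4_{m',1} for m'=−4..4 at α=5.6797, β=1.3189, γ=5.4354.
cos(β/2)=0.790329, sin(β/2)=0.612682
d^4_{-4,1}: single k=5 term ⇒ +0.318930;  D = +0.001480-0.318926i
d^4_{-3,1}: k∈[4..5] ⇒ +0.727265 -0.262240 = +0.465025;  D = +0.265683-0.381656i
d^4_{-2,1}: k∈[3..5] ⇒ +1.002909 -0.904080 +0.108665 = +0.207494;  D = +0.194252-0.072936i
d^4_{-1,1}: k∈[2..5] ⇒ +0.914785 -1.649282 +0.495586 -0.019856 = -0.258766;  D = -0.251082-0.062590i
d^4_{0,1}: k∈[1..4] ⇒ +0.527724 -1.902886 +1.143581 -0.114543 = -0.346123;  D = -0.229011-0.259529i
d^4_{1,1}: k∈[0..3] ⇒ +0.152218 -1.372178 +1.649282 -0.330391 = +0.098931;  D = +0.011797+0.098225i
d^4_{2,1}: k∈[0..2] ⇒ -0.500643 +1.504363 -0.602720 = +0.401000;  D = -0.186580+0.354949i
d^4_{3,1}: k∈[0..1] ⇒ +0.726088 -0.727265 = -0.001177;  D = +0.001042-0.000547i
d^4_{4,1}: single k=0 term ⇒ -0.530689;  D = +0.526865+0.063601i
Y_4^{m'}(θ=2.2074,φ=4.5989) and Σ D·Y over m':
  (+0.0015-0.3189i)·(+0.1663+0.0811i)  (+0.2657-0.3817i)·(-0.1292+0.3647i)  (+0.1943-0.0729i)·(-0.3106-0.0717i)  (-0.2511-0.0626i)·(-0.0135+0.1182i)  (-0.2290-0.2595i)·(-0.3418+0.0000i)  (+0.0118+0.0982i)·(+0.0135+0.1182i)  (-0.1866+0.3549i)·(-0.3106+0.0717i)  (+0.0010-0.0005i)·(+0.1292+0.3647i)  (+0.5269+0.0636i)·(+0.1663-0.0811i)
Y_4^1(R⁻¹ n̂) = +0.268603+0.009077i

Re=0.2686 Im=0.0091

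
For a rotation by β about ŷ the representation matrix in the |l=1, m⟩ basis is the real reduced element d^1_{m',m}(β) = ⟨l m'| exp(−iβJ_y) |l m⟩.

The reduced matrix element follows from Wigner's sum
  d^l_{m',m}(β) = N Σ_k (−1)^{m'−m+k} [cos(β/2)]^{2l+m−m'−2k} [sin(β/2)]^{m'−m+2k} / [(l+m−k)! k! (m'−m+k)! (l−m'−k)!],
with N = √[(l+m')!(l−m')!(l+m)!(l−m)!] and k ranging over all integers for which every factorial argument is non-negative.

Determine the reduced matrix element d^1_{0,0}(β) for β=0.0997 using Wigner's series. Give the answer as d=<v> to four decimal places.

d=0.9950

d^1_{0,0}(β=0.0997) via Wigner's sum:
Half-angle: c=0.998758, s=0.049829. N=√(1·1·1·1)=1.000000
k: max(0,(0)−(0))=0 … min(1+(0),1−(0))=1
  k=0: (−1)^0·1.0000/(1)·0.9988^2·0.0498^0 = +0.997517
  k=1: (−1)^1·1.0000/(1)·0.9988^0·0.0498^2 = -0.002483
d^1_{0,0}(0.0997) = +0.997517 -0.002483 = +0.995034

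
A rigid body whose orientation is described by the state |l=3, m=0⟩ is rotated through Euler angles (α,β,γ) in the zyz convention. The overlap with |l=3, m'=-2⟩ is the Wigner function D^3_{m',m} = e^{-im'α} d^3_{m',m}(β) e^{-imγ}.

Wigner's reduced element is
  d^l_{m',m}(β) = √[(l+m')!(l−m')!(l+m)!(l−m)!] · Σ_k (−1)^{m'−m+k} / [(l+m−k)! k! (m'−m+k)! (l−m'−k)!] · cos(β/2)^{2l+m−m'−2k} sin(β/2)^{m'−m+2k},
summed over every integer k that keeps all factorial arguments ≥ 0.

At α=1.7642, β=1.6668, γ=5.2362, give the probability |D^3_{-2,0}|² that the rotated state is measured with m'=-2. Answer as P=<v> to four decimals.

P=0.0169

First d^3_{-2,0}(β=1.6668), then the phase factors e^{-i(-2)α} and e^{-i(0)γ}:
Half-angle: c=0.672363, s=0.740222. N=√(1·120·6·6)=65.726707
The bounds max(0,m−m')=2 and min(l+m,l−m')=3 give 2 terms
  k=2: (−1)^0·65.7267/(12)·0.6724^4·0.7402^2 = +0.613337
  k=3: (−1)^1·65.7267/(12)·0.6724^2·0.7402^4 = -0.743388
d^3_{-2,0}(1.6668) = +0.613337 -0.743388 = -0.130051
|D^3_{-2,0}|² = |d^3_{-2,0}(β)|² = (-0.130051)² = 0.016913 (the z-rotation phases have unit modulus)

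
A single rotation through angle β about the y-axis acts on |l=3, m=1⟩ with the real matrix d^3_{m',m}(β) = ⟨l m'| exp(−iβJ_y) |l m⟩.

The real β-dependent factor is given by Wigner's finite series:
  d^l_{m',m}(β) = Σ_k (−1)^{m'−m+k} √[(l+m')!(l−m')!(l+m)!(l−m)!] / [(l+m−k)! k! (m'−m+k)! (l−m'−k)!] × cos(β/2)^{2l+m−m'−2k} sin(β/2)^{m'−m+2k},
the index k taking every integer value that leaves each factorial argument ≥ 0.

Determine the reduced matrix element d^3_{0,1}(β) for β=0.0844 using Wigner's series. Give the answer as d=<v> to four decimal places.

d=0.1447

d^3_{0,1}(β=0.0844) via Wigner's sum:
With c≡cos(β/2)=0.999110 and s≡sin(β/2)=0.042187, N=[6·6·24·2]^{1/2}=41.569219
k∈{1,2,3} keeps every argument non-negative
  k=1: (−1)^0·41.5692/(12)·0.9991^5·0.0422^1 = +0.145492
  k=2: (−1)^1·41.5692/(4)·0.9991^3·0.0422^3 = -0.000778
  k=3: (−1)^2·41.5692/(12)·0.9991^1·0.0422^5 = +0.000000
d^3_{0,1}(0.0844) = +0.145492 -0.000778 +0.000000 = +0.144715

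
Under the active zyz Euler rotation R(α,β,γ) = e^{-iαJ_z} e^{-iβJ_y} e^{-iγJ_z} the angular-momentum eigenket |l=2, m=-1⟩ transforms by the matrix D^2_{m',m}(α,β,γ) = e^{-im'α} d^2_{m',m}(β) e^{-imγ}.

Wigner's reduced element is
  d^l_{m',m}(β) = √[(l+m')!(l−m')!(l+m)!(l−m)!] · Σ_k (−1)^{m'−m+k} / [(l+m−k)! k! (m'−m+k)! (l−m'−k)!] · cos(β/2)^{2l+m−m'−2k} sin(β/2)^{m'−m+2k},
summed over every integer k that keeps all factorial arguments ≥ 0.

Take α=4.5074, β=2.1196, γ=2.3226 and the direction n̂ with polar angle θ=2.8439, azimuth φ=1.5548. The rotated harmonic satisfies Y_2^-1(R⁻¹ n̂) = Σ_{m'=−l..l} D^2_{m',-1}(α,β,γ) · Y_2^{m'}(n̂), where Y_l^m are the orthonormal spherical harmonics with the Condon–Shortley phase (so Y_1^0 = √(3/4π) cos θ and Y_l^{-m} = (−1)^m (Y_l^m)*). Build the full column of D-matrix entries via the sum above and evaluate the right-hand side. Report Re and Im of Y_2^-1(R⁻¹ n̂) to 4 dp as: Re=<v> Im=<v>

Re=-0.1368 Im=0.1305

Need the full column D^2_{m',-1} for m'=−2..2 at α=4.5074, β=2.1196, γ=2.3226.
cos(β/2)=0.489047, sin(β/2)=0.872258
d^2_{-2,-1}: single k=1 term ⇒ +0.204045;  D = +0.068397-0.192240i
d^2_{-1,-1}: k∈[0..1] ⇒ +0.057201 -0.545898 = -0.488697;  D = -0.417438-0.254107i
d^2_{0,-1}: k∈[0..1] ⇒ -0.249903 +0.794987 = +0.545085;  D = -0.372270+0.398162i
d^2_{1,-1}: k∈[0..1] ⇒ +0.545898 -0.578868 = -0.032970;  D = +0.018995+0.026948i
d^2_{2,-1}: single k=0 term ⇒ -0.649104;  D = -0.595562+0.258152i
Y_2^{m'}(θ=2.8439,φ=1.5548) and Σ D·Y over m':
  (+0.0684-0.1922i)·(-0.0332-0.0011i)  (-0.4174-0.2541i)·(-0.0035+0.2166i)  (-0.3723+0.3982i)·(+0.5494+0.0000i)  (+0.0190+0.0269i)·(+0.0035+0.2166i)  (-0.5956+0.2582i)·(-0.0332+0.0011i)
Y_2^-1(R⁻¹ n̂) = -0.136770+0.130516i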